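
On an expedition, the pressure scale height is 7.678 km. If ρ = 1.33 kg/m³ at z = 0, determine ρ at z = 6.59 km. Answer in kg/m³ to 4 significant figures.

In an isothermal atmosphere, density decays like pressure: ρ = ρ₀ exp(−z/H).
z/H = 6590.0/7678.0 = 0.85830; exp(−0.85830) = 0.42388.
ρ = 1.33 × 0.42388 = 0.56376 kg/m³.

ρ ≈ 0.5638 kg/m³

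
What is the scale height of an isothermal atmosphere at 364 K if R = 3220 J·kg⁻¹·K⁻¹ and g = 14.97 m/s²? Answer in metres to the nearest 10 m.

H ≈ 78300 m

The scale height of an isothermal atmosphere is H = RT/g.
H = 3220 × 364 / 14.97 = 1172100/14.97 = 78297 m.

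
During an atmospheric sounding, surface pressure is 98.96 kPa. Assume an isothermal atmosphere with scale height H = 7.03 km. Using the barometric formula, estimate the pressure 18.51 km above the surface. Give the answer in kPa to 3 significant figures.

P ≈ 7.11 kPa

Barometric formula: P = P₀ exp(−z/H).
z/H = 18510/7030.0 = 2.6330; exp(−2.6330) = 0.071863.
P = 98.96 × 0.071863 = 7.1116 kPa.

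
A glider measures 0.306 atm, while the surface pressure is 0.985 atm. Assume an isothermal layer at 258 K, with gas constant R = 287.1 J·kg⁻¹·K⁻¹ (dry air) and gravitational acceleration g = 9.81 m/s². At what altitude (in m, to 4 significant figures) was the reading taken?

Scale height: H = RT/g = 287.1 × 258 / 9.81 = 7550.6 m.
Invert the barometric formula: z = H ln(P₀/P).
P₀/P = 0.985/0.306 = 3.2190; ln(3.2190) = 1.1691.
z = 7550.6 × 1.1691 = 8827.4 m.

z ≈ 8827 m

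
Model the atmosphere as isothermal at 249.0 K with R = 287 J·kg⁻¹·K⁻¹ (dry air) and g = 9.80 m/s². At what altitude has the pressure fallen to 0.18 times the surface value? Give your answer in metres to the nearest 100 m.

Scale height: H = RT/g = 287 × 249.0 / 9.80 = 7292.1 m.
Set P/P₀ = exp(−z/H) = 0.18, so z = −H ln(0.18).
−ln(0.18) = 1.7148; z = 7292.1 × 1.7148 = 12504 m.

z ≈ 12500 m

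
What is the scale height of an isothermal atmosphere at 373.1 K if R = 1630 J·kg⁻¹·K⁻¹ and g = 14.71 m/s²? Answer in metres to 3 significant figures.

H ≈ 41300 m

The scale height of an isothermal atmosphere is H = RT/g.
H = 1630 × 373.1 / 14.71 = 608150/14.71 = 41343 m.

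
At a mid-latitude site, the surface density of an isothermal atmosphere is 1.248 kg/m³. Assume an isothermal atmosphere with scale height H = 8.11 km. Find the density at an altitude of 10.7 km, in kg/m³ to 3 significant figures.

In an isothermal atmosphere, density decays like pressure: ρ = ρ₀ exp(−z/H).
z/H = 10700/8110.0 = 1.3194; exp(−1.3194) = 0.26730.
ρ = 1.248 × 0.26730 = 0.33359 kg/m³.

ρ ≈ 0.334 kg/m³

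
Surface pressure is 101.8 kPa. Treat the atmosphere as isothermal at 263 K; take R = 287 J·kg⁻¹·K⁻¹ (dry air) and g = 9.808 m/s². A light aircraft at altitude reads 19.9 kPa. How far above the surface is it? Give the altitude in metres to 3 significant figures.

z ≈ 12600 m

Scale height: H = RT/g = 287 × 263 / 9.808 = 7695.9 m.
Invert the barometric formula: z = H ln(P₀/P).
P₀/P = 101.8/19.9 = 5.1156; ln(5.1156) = 1.6323.
z = 7695.9 × 1.6323 = 12562 m.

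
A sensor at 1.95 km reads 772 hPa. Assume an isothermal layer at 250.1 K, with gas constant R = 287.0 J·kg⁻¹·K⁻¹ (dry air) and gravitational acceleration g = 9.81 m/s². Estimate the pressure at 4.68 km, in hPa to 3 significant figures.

Scale height: H = RT/g = 287.0 × 250.1 / 9.81 = 7316.9 m.
Between two levels, P₂ = P₁ exp(−Δz/H) with Δz = z₂ − z₁.
Δz = 4680.0 − 1950.0 = 2730.0 m; Δz/H = 2730.0/7316.9 = 0.37311.
P₂ = 772 × exp(−0.37311) = 772 × 0.68859 = 531.59 hPa.

P ≈ 532 hPa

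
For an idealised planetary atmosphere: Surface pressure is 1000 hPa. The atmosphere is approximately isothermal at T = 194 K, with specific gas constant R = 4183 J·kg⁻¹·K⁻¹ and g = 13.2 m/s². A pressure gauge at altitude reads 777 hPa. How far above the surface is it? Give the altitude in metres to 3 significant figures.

z ≈ 15500 m

Scale height: H = RT/g = 4183 × 194 / 13.2 = 61477 m.
Invert the barometric formula: z = H ln(P₀/P).
P₀/P = 1000/777 = 1.2870; ln(1.2870) = 0.25231.
z = 61477 × 0.25231 = 15511 m.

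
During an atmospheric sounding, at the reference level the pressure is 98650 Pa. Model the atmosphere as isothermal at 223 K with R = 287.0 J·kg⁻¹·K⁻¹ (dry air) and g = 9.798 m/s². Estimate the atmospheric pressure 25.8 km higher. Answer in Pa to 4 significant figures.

Scale height: H = RT/g = 287.0 × 223 / 9.798 = 6532.0 m.
Barometric formula: P = P₀ exp(−z/H).
z/H = 25800/6532.0 = 3.9498; exp(−3.9498) = 0.019259.
P = 98650 × 0.019259 = 1899.9 Pa.

P ≈ 1900 Pa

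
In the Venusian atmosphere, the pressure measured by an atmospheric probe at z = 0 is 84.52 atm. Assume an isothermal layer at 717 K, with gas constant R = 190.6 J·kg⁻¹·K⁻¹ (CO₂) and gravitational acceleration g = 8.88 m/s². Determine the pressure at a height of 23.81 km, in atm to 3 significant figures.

P ≈ 18.0 atm

Scale height: H = RT/g = 190.6 × 717 / 8.88 = 15390 m.
Barometric formula: P = P₀ exp(−z/H).
z/H = 23810/15390 = 1.5471; exp(−1.5471) = 0.21286.
P = 84.52 × 0.21286 = 17.991 atm.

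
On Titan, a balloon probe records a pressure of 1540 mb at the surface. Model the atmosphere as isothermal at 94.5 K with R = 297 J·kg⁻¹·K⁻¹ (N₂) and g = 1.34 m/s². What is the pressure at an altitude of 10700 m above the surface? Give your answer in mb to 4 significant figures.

P ≈ 924.0 mb

Scale height: H = RT/g = 297 × 94.5 / 1.34 = 20945 m.
Barometric formula: P = P₀ exp(−z/H).
z/H = 10700/20945 = 0.51086; exp(−0.51086) = 0.59998.
P = 1540 × 0.59998 = 923.97 mb.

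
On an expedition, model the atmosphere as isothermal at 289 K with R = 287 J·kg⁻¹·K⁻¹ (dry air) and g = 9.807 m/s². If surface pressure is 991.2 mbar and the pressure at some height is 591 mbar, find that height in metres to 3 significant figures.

Scale height: H = RT/g = 287 × 289 / 9.807 = 8457.5 m.
Invert the barometric formula: z = H ln(P₀/P).
P₀/P = 991.2/591 = 1.6772; ln(1.6772) = 0.51713.
z = 8457.5 × 0.51713 = 4373.6 m.

z ≈ 4370 m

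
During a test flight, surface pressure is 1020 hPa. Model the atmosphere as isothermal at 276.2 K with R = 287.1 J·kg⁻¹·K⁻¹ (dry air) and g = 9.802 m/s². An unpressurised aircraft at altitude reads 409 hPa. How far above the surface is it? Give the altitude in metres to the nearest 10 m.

Scale height: H = RT/g = 287.1 × 276.2 / 9.802 = 8089.9 m.
Invert the barometric formula: z = H ln(P₀/P).
P₀/P = 1020/409 = 2.4939; ln(2.4939) = 0.91385.
z = 8089.9 × 0.91385 = 7393.0 m.

z ≈ 7390 m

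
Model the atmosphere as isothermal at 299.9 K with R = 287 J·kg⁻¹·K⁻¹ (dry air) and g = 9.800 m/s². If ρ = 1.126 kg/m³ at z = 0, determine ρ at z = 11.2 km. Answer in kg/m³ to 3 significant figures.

Scale height: H = RT/g = 287 × 299.9 / 9.800 = 8782.8 m.
In an isothermal atmosphere, density decays like pressure: ρ = ρ₀ exp(−z/H).
z/H = 11200/8782.8 = 1.2752; exp(−1.2752) = 0.27938.
ρ = 1.126 × 0.27938 = 0.31458 kg/m³.

ρ ≈ 0.315 kg/m³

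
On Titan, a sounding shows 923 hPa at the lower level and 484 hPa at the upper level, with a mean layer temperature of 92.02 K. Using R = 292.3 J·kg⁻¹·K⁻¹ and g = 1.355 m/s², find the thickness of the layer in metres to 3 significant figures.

Δz ≈ 12800 m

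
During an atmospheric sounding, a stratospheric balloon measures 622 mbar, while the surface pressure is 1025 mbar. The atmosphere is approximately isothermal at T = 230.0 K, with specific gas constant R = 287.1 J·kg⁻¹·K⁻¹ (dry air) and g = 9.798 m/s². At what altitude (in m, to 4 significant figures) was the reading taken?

z ≈ 3366 m

Scale height: H = RT/g = 287.1 × 230.0 / 9.798 = 6739.4 m.
Invert the barometric formula: z = H ln(P₀/P).
P₀/P = 1025/622 = 1.6479; ln(1.6479) = 0.49950.
z = 6739.4 × 0.49950 = 3366.3 m.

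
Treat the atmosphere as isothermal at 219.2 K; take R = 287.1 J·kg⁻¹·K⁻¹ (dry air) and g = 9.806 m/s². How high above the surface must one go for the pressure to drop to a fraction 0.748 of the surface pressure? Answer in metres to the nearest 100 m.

z ≈ 1900 m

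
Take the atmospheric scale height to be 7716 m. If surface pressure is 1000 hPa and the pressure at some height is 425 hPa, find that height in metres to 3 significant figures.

z ≈ 6600 m

Invert the barometric formula: z = H ln(P₀/P).
P₀/P = 1000/425 = 2.3529; ln(2.3529) = 0.85565.
z = 7716.0 × 0.85565 = 6602.2 m.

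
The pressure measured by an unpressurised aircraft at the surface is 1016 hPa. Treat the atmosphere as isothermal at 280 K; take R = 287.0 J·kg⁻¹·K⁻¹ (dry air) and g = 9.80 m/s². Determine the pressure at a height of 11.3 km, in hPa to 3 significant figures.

P ≈ 256 hPa

Scale height: H = RT/g = 287.0 × 280 / 9.80 = 8200.0 m.
Barometric formula: P = P₀ exp(−z/H).
z/H = 11300/8200.0 = 1.3780; exp(−1.3780) = 0.25208.
P = 1016 × 0.25208 = 256.11 hPa.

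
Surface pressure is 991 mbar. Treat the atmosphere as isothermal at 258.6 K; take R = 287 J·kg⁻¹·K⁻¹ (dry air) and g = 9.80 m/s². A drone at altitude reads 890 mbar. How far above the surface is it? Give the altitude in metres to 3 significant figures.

Scale height: H = RT/g = 287 × 258.6 / 9.80 = 7573.3 m.
Invert the barometric formula: z = H ln(P₀/P).
P₀/P = 991/890 = 1.1135; ln(1.1135) = 0.10751.
z = 7573.3 × 0.10751 = 814.21 m.

z ≈ 814 m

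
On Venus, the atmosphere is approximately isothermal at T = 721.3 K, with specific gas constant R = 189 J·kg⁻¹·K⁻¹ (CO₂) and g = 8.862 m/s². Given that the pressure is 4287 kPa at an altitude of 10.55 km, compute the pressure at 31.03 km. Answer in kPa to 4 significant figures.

Scale height: H = RT/g = 189 × 721.3 / 8.862 = 15383 m.
Between two levels, P₂ = P₁ exp(−Δz/H) with Δz = z₂ − z₁.
Δz = 31030 − 10550 = 20480 m; Δz/H = 20480/15383 = 1.3313.
P₂ = 4287 × exp(−1.3313) = 4287 × 0.26413 = 1132.3 kPa.

P ≈ 1132 kPa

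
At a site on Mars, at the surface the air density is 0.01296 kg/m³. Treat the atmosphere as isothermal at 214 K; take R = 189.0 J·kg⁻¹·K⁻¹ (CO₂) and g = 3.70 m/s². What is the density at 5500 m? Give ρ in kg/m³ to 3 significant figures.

Scale height: H = RT/g = 189.0 × 214 / 3.70 = 10931 m.
In an isothermal atmosphere, density decays like pressure: ρ = ρ₀ exp(−z/H).
z/H = 5500.0/10931 = 0.50316; exp(−0.50316) = 0.60462.
ρ = 0.01296 × 0.60462 = 0.0078359 kg/m³.

ρ ≈ 0.00784 kg/m³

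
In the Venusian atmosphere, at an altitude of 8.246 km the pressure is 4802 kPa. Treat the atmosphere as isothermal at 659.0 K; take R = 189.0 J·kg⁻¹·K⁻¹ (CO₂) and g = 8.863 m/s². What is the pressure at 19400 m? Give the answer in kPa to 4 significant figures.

P ≈ 2171 kPa

Scale height: H = RT/g = 189.0 × 659.0 / 8.863 = 14053 m.
Between two levels, P₂ = P₁ exp(−Δz/H) with Δz = z₂ − z₁.
Δz = 19400 − 8246.0 = 11154 m; Δz/H = 11154/14053 = 0.79371.
P₂ = 4802 × exp(−0.79371) = 4802 × 0.45216 = 2171.3 kPa.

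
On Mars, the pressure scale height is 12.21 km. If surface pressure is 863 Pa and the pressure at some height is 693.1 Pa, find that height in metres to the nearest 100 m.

Invert the barometric formula: z = H ln(P₀/P).
P₀/P = 863/693.1 = 1.2451; ln(1.2451) = 0.21922.
z = 12210 × 0.21922 = 2676.7 m.

z ≈ 2700 m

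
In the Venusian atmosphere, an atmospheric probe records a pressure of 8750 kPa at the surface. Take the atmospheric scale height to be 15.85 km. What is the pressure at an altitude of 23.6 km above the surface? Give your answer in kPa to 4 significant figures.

P ≈ 1974 kPa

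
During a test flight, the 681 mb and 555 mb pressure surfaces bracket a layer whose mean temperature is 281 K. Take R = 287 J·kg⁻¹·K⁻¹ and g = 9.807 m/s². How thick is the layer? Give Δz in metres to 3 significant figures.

Δz ≈ 1680 m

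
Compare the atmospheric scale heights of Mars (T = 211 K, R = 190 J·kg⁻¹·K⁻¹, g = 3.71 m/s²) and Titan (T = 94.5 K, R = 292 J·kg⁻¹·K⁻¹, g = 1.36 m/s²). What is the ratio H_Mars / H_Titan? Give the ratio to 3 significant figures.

H = RT/g for each body.
H_Mars = 190 × 211 / 3.71 = 10806 m.
H_Titan = 292 × 94.5 / 1.36 = 20290 m.
H_Mars/H_Titan = 10806/20290 = 0.53258.

H_Mars/H_Titan ≈ 0.533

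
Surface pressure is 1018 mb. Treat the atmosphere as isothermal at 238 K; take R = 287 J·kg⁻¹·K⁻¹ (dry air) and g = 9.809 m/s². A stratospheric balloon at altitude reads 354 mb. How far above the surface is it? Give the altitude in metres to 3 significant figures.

z ≈ 7360 m

Scale height: H = RT/g = 287 × 238 / 9.809 = 6963.6 m.
Invert the barometric formula: z = H ln(P₀/P).
P₀/P = 1018/354 = 2.8757; ln(2.8757) = 1.0563.
z = 6963.6 × 1.0563 = 7355.7 m.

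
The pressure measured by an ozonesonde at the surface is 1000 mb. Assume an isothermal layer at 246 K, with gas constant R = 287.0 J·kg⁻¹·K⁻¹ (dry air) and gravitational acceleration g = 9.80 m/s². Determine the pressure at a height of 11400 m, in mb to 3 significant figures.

P ≈ 205 mb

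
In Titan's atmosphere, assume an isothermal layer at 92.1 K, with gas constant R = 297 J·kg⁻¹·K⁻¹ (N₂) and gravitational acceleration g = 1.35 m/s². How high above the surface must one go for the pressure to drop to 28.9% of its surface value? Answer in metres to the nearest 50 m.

Scale height: H = RT/g = 297 × 92.1 / 1.35 = 20262 m.
Set P/P₀ = exp(−z/H) = 0.289, so z = −H ln(0.289).
−ln(0.289) = 1.2413; z = 20262 × 1.2413 = 25151 m.

z ≈ 25150 m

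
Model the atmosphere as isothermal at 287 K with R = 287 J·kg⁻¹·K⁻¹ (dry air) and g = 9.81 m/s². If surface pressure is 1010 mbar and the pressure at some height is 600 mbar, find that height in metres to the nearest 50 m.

z ≈ 4350 m

Scale height: H = RT/g = 287 × 287 / 9.81 = 8396.4 m.
Invert the barometric formula: z = H ln(P₀/P).
P₀/P = 1010/600 = 1.6833; ln(1.6833) = 0.52076.
z = 8396.4 × 0.52076 = 4372.5 m.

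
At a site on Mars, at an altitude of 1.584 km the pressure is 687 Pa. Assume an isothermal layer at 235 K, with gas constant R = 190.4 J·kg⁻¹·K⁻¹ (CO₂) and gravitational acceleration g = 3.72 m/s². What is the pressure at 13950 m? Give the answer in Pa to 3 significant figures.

Scale height: H = RT/g = 190.4 × 235 / 3.72 = 12028 m.
Between two levels, P₂ = P₁ exp(−Δz/H) with Δz = z₂ − z₁.
Δz = 13950 − 1584.0 = 12366 m; Δz/H = 12366/12028 = 1.0281.
P₂ = 687 × exp(−1.0281) = 687 × 0.35769 = 245.73 Pa.

P ≈ 246 Pa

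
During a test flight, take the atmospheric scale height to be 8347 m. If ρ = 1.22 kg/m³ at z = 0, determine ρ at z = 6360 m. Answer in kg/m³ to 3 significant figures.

In an isothermal atmosphere, density decays like pressure: ρ = ρ₀ exp(−z/H).
z/H = 6360.0/8347.0 = 0.76195; exp(−0.76195) = 0.46676.
ρ = 1.22 × 0.46676 = 0.56945 kg/m³.

ρ ≈ 0.569 kg/m³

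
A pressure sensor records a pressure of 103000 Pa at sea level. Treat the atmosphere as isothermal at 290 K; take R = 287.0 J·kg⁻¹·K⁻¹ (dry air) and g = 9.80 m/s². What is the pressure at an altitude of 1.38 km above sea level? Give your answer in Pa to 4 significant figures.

P ≈ 87550 Pa

Scale height: H = RT/g = 287.0 × 290 / 9.80 = 8492.9 m.
Barometric formula: P = P₀ exp(−z/H).
z/H = 1380.0/8492.9 = 0.16249; exp(−0.16249) = 0.85002.
P = 103000 × 0.85002 = 87552 Pa.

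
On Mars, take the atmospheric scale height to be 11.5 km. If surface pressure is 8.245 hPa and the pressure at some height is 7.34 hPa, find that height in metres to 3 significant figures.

z ≈ 1340 m

Invert the barometric formula: z = H ln(P₀/P).
P₀/P = 8.245/7.34 = 1.1233; ln(1.1233) = 0.11627.
z = 11500 × 0.11627 = 1337.1 m.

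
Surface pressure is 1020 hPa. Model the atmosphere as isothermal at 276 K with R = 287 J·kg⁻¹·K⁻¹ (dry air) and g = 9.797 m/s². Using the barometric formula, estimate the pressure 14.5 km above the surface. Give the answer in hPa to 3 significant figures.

Scale height: H = RT/g = 287 × 276 / 9.797 = 8085.3 m.
Barometric formula: P = P₀ exp(−z/H).
z/H = 14500/8085.3 = 1.7934; exp(−1.7934) = 0.16639.
P = 1020 × 0.16639 = 169.72 hPa.

P ≈ 170 hPa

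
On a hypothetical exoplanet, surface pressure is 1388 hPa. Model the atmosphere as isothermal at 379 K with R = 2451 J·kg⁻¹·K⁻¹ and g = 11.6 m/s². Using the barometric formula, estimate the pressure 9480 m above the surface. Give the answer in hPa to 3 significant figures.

Scale height: H = RT/g = 2451 × 379 / 11.6 = 80080 m.
Barometric formula: P = P₀ exp(−z/H).
z/H = 9480.0/80080 = 0.11838; exp(−0.11838) = 0.88836.
P = 1388 × 0.88836 = 1233.0 hPa.

P ≈ 1230 hPa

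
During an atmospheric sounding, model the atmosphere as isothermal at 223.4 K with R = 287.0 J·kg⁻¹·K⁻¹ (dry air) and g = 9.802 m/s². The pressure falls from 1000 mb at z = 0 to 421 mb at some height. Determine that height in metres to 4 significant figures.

z ≈ 5659 m

Scale height: H = RT/g = 287.0 × 223.4 / 9.802 = 6541.1 m.
Invert the barometric formula: z = H ln(P₀/P).
P₀/P = 1000/421 = 2.3753; ln(2.3753) = 0.86512.
z = 6541.1 × 0.86512 = 5658.8 m.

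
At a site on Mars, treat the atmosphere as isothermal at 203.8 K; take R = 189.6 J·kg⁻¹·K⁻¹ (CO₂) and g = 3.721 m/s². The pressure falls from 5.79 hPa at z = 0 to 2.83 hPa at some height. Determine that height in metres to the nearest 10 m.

Scale height: H = RT/g = 189.6 × 203.8 / 3.721 = 10384 m.
Invert the barometric formula: z = H ln(P₀/P).
P₀/P = 5.79/2.83 = 2.0459; ln(2.0459) = 0.71584.
z = 10384 × 0.71584 = 7433.3 m.

z ≈ 7430 m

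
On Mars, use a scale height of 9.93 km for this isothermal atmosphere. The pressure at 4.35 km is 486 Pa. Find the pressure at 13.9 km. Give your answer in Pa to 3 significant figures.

Between two levels, P₂ = P₁ exp(−Δz/H) with Δz = z₂ − z₁.
Δz = 13900 − 4350.0 = 9550.0 m; Δz/H = 9550.0/9930.0 = 0.96173.
P₂ = 486 × exp(−0.96173) = 486 × 0.38223 = 185.76 Pa.

P ≈ 186 Pa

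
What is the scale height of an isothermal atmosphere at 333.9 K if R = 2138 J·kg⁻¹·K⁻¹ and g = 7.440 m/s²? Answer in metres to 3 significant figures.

H ≈ 96000 m

The scale height of an isothermal atmosphere is H = RT/g.
H = 2138 × 333.9 / 7.440 = 713880/7.440 = 95952 m.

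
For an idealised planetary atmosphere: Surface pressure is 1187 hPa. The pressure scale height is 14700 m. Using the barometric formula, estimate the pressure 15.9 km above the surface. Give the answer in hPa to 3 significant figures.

Barometric formula: P = P₀ exp(−z/H).
z/H = 15900/14700 = 1.0816; exp(−1.0816) = 0.33905.
P = 1187 × 0.33905 = 402.45 hPa.

P ≈ 402 hPa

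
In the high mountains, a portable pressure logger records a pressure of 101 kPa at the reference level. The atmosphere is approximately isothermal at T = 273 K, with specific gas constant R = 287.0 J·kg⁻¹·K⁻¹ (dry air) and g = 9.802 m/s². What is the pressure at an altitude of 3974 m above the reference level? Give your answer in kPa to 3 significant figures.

P ≈ 61.4 kPa

Scale height: H = RT/g = 287.0 × 273 / 9.802 = 7993.4 m.
Barometric formula: P = P₀ exp(−z/H).
z/H = 3974.0/7993.4 = 0.49716; exp(−0.49716) = 0.60826.
P = 101 × 0.60826 = 61.434 kPa.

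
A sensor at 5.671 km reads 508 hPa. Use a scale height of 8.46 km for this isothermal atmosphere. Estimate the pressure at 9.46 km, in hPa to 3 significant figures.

P ≈ 325 hPa

Between two levels, P₂ = P₁ exp(−Δz/H) with Δz = z₂ − z₁.
Δz = 9460.0 − 5671.0 = 3789.0 m; Δz/H = 3789.0/8460.0 = 0.44787.
P₂ = 508 × exp(−0.44787) = 508 × 0.63899 = 324.61 hPa.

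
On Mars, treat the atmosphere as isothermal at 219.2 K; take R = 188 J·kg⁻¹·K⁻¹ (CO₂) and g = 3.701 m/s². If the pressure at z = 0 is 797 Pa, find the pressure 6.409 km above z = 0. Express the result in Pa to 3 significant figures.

P ≈ 448 Pa

Scale height: H = RT/g = 188 × 219.2 / 3.701 = 11135 m.
Barometric formula: P = P₀ exp(−z/H).
z/H = 6409.0/11135 = 0.57557; exp(−0.57557) = 0.56238.
P = 797 × 0.56238 = 448.22 Pa.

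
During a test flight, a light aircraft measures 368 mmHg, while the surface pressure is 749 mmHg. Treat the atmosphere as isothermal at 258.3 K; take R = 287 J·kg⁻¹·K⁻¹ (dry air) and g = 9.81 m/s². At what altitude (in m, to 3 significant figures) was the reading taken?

Scale height: H = RT/g = 287 × 258.3 / 9.81 = 7556.8 m.
Invert the barometric formula: z = H ln(P₀/P).
P₀/P = 749/368 = 2.0353; ln(2.0353) = 0.71064.
z = 7556.8 × 0.71064 = 5370.2 m.

z ≈ 5370 m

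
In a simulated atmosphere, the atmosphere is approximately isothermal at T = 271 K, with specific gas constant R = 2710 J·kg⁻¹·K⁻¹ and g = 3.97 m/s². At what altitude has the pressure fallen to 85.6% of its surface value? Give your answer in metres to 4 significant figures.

z ≈ 28760 m

Scale height: H = RT/g = 2710 × 271 / 3.97 = 184990 m.
Set P/P₀ = exp(−z/H) = 0.856, so z = −H ln(0.856).
−ln(0.856) = 0.15548; z = 184990 × 0.15548 = 28762 m.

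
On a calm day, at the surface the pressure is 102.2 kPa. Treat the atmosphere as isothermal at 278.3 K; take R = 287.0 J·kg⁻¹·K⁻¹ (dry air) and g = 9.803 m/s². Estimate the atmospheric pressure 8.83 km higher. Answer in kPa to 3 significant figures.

P ≈ 34.6 kPa

Scale height: H = RT/g = 287.0 × 278.3 / 9.803 = 8147.7 m.
Barometric formula: P = P₀ exp(−z/H).
z/H = 8830.0/8147.7 = 1.0837; exp(−1.0837) = 0.33834.
P = 102.2 × 0.33834 = 34.578 kPa.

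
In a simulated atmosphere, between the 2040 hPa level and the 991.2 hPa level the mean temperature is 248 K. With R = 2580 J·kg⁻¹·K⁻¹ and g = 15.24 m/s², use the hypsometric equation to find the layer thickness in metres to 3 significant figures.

Δz ≈ 30300 m

Hypsometric equation: Δz = (R T̄/g) ln(P₁/P₂).
R T̄/g = 2580 × 248 / 15.24 = 41984 m.
ln(2040/991.2) = ln(2.0581) = 0.72178.
Δz = 41984 × 0.72178 = 30303 m.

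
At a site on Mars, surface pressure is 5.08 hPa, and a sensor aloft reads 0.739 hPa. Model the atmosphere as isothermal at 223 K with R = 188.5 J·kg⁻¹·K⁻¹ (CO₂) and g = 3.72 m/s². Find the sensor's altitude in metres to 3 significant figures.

Scale height: H = RT/g = 188.5 × 223 / 3.72 = 11300 m.
Invert the barometric formula: z = H ln(P₀/P).
P₀/P = 5.08/0.739 = 6.8742; ln(6.8742) = 1.9278.
z = 11300 × 1.9278 = 21784 m.

z ≈ 21800 m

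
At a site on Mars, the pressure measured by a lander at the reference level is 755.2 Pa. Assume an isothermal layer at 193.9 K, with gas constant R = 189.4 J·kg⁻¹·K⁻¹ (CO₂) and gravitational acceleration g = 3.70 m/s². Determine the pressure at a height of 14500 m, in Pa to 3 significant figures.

P ≈ 175 Pa

Scale height: H = RT/g = 189.4 × 193.9 / 3.70 = 9925.6 m.
Barometric formula: P = P₀ exp(−z/H).
z/H = 14500/9925.6 = 1.4609; exp(−1.4609) = 0.23203.
P = 755.2 × 0.23203 = 175.23 Pa.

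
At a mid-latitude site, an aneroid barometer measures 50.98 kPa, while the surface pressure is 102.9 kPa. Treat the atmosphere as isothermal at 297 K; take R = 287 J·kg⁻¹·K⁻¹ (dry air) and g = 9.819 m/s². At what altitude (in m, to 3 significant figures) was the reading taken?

z ≈ 6100 m

Scale height: H = RT/g = 287 × 297 / 9.819 = 8681.0 m.
Invert the barometric formula: z = H ln(P₀/P).
P₀/P = 102.9/50.98 = 2.0184; ln(2.0184) = 0.70231.
z = 8681.0 × 0.70231 = 6096.8 m.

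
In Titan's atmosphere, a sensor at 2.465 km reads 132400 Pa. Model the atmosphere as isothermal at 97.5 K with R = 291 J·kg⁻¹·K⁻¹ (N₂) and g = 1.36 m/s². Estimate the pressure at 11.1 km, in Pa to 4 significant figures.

Scale height: H = RT/g = 291 × 97.5 / 1.36 = 20862 m.
Between two levels, P₂ = P₁ exp(−Δz/H) with Δz = z₂ − z₁.
Δz = 11100 − 2465.0 = 8635.0 m; Δz/H = 8635.0/20862 = 0.41391.
P₂ = 132400 × exp(−0.41391) = 132400 × 0.66106 = 87524 Pa.

P ≈ 87520 Pa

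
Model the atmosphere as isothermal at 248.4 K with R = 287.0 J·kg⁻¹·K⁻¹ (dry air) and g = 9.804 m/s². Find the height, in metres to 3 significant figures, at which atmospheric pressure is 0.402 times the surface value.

Scale height: H = RT/g = 287.0 × 248.4 / 9.804 = 7271.6 m.
Set P/P₀ = exp(−z/H) = 0.402, so z = −H ln(0.402).
−ln(0.402) = 0.91130; z = 7271.6 × 0.91130 = 6626.6 m.

z ≈ 6630 m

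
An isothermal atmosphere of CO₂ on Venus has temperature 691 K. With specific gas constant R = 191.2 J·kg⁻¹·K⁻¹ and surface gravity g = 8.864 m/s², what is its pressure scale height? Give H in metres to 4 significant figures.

The scale height of an isothermal atmosphere is H = RT/g.
H = 191.2 × 691 / 8.864 = 132120/8.864 = 14905 m.

H ≈ 14910 m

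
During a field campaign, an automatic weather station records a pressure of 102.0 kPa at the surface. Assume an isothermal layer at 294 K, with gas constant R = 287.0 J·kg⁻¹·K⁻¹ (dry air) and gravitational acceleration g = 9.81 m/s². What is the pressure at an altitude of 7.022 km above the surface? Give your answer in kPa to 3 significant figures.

Scale height: H = RT/g = 287.0 × 294 / 9.81 = 8601.2 m.
Barometric formula: P = P₀ exp(−z/H).
z/H = 7022.0/8601.2 = 0.81640; exp(−0.81640) = 0.44202.
P = 102.0 × 0.44202 = 45.086 kPa.

P ≈ 45.1 kPa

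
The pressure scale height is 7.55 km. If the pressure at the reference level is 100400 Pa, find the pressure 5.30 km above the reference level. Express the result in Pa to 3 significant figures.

Barometric formula: P = P₀ exp(−z/H).
z/H = 5300.0/7550.0 = 0.70199; exp(−0.70199) = 0.49560.
P = 100400 × 0.49560 = 49758 Pa.

P ≈ 49800 Pa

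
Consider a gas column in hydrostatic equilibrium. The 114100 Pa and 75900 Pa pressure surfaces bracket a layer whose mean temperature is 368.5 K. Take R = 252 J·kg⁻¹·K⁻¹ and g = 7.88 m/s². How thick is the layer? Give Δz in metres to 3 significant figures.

Hypsometric equation: Δz = (R T̄/g) ln(P₁/P₂).
R T̄/g = 252 × 368.5 / 7.88 = 11785 m.
ln(114100/75900) = ln(1.5033) = 0.40766.
Δz = 11785 × 0.40766 = 4804.3 m.

Δz ≈ 4800 m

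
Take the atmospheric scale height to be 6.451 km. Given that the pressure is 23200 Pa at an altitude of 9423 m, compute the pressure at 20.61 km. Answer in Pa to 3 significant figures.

Between two levels, P₂ = P₁ exp(−Δz/H) with Δz = z₂ − z₁.
Δz = 20610 − 9423.0 = 11187 m; Δz/H = 11187/6451.0 = 1.7341.
P₂ = 23200 × exp(−1.7341) = 23200 × 0.17656 = 4096.2 Pa.

P ≈ 4100 Pa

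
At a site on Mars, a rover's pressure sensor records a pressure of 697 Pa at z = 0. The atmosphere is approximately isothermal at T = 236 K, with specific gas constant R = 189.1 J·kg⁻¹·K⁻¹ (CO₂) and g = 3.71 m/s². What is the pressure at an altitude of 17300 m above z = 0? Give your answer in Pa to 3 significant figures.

Scale height: H = RT/g = 189.1 × 236 / 3.71 = 12029 m.
Barometric formula: P = P₀ exp(−z/H).
z/H = 17300/12029 = 1.4382; exp(−1.4382) = 0.23735.
P = 697 × 0.23735 = 165.43 Pa.

P ≈ 165 Pa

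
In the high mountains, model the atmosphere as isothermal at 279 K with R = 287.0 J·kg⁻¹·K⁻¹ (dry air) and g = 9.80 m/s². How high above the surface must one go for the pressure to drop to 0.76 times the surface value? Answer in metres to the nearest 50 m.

Scale height: H = RT/g = 287.0 × 279 / 9.80 = 8170.7 m.
Set P/P₀ = exp(−z/H) = 0.76, so z = −H ln(0.76).
−ln(0.76) = 0.27444; z = 8170.7 × 0.27444 = 2242.4 m.

z ≈ 2250 m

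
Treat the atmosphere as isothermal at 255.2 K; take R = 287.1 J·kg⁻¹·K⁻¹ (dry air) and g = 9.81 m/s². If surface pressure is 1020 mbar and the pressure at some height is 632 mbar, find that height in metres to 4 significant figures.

z ≈ 3575 m

Scale height: H = RT/g = 287.1 × 255.2 / 9.81 = 7468.7 m.
Invert the barometric formula: z = H ln(P₀/P).
P₀/P = 1020/632 = 1.6139; ln(1.6139) = 0.47865.
z = 7468.7 × 0.47865 = 3574.9 m.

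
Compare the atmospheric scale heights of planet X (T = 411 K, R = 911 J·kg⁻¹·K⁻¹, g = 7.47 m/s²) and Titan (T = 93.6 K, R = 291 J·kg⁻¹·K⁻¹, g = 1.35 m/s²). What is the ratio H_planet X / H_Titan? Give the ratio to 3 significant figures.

H_planet X/H_Titan ≈ 2.48

H = RT/g for each body.
H_planet X = 911 × 411 / 7.47 = 50123 m.
H_Titan = 291 × 93.6 / 1.35 = 20176 m.
H_planet X/H_Titan = 50123/20176 = 2.4843.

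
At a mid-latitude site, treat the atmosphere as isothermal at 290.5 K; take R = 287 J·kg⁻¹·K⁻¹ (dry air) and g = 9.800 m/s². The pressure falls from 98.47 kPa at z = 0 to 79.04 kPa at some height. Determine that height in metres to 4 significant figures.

z ≈ 1870 m

Scale height: H = RT/g = 287 × 290.5 / 9.800 = 8507.5 m.
Invert the barometric formula: z = H ln(P₀/P).
P₀/P = 98.47/79.04 = 1.2458; ln(1.2458) = 0.21978.
z = 8507.5 × 0.21978 = 1869.8 m.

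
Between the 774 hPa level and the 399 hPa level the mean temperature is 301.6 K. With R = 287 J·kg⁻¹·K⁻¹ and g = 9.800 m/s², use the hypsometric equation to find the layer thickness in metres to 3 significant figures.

Δz ≈ 5850 m

Hypsometric equation: Δz = (R T̄/g) ln(P₁/P₂).
R T̄/g = 287 × 301.6 / 9.800 = 8832.6 m.
ln(774/399) = ln(1.9398) = 0.66258.
Δz = 8832.6 × 0.66258 = 5852.3 m.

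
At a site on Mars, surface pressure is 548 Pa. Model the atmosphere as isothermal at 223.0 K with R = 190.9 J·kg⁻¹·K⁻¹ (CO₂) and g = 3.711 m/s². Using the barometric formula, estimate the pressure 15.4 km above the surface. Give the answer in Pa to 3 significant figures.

P ≈ 143 Pa

Scale height: H = RT/g = 190.9 × 223.0 / 3.711 = 11471 m.
Barometric formula: P = P₀ exp(−z/H).
z/H = 15400/11471 = 1.3425; exp(−1.3425) = 0.26119.
P = 548 × 0.26119 = 143.13 Pa.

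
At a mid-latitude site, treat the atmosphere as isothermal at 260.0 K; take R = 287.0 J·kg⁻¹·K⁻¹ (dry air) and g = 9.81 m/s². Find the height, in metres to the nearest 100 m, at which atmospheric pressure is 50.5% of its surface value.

z ≈ 5200 m

Scale height: H = RT/g = 287.0 × 260.0 / 9.81 = 7606.5 m.
Set P/P₀ = exp(−z/H) = 0.505, so z = −H ln(0.505).
−ln(0.505) = 0.68320; z = 7606.5 × 0.68320 = 5196.8 m.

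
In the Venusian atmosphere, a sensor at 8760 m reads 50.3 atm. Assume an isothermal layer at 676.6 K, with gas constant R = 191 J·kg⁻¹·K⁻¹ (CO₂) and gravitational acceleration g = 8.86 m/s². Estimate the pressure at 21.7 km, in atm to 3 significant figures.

P ≈ 20.7 atm

Scale height: H = RT/g = 191 × 676.6 / 8.86 = 14586 m.
Between two levels, P₂ = P₁ exp(−Δz/H) with Δz = z₂ − z₁.
Δz = 21700 − 8760.0 = 12940 m; Δz/H = 12940/14586 = 0.88715.
P₂ = 50.3 × exp(−0.88715) = 50.3 × 0.41183 = 20.715 atm.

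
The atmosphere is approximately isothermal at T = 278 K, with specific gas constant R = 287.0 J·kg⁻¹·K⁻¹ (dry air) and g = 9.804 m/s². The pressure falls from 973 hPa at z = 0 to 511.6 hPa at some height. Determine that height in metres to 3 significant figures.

z ≈ 5230 m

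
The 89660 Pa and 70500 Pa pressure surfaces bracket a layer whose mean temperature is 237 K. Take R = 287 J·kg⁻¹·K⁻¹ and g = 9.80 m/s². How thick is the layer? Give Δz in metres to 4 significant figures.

Hypsometric equation: Δz = (R T̄/g) ln(P₁/P₂).
R T̄/g = 287 × 237 / 9.80 = 6940.7 m.
ln(89660/70500) = ln(1.2718) = 0.24043.
Δz = 6940.7 × 0.24043 = 1668.8 m.

Δz ≈ 1669 m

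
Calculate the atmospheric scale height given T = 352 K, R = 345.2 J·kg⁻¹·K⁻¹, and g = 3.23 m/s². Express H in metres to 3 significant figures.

The scale height of an isothermal atmosphere is H = RT/g.
H = 345.2 × 352 / 3.23 = 121510/3.23 = 37619 m.

H ≈ 37600 m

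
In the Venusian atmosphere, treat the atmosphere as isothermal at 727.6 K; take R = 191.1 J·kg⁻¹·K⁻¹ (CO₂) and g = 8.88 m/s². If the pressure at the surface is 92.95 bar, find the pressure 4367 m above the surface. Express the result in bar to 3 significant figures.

P ≈ 70.3 bar

Scale height: H = RT/g = 191.1 × 727.6 / 8.88 = 15658 m.
Barometric formula: P = P₀ exp(−z/H).
z/H = 4367.0/15658 = 0.27890; exp(−0.27890) = 0.75662.
P = 92.95 × 0.75662 = 70.328 bar.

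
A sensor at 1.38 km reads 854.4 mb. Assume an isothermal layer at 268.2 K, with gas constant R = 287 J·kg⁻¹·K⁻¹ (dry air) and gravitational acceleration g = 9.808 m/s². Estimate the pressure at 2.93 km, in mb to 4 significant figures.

Scale height: H = RT/g = 287 × 268.2 / 9.808 = 7848.0 m.
Between two levels, P₂ = P₁ exp(−Δz/H) with Δz = z₂ − z₁.
Δz = 2930.0 − 1380.0 = 1550.0 m; Δz/H = 1550.0/7848.0 = 0.19750.
P₂ = 854.4 × exp(−0.19750) = 854.4 × 0.82078 = 701.27 mb.

P ≈ 701.3 mb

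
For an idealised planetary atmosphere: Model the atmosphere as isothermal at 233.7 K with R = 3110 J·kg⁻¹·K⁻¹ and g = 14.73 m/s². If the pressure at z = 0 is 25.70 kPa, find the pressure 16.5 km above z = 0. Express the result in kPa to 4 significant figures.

P ≈ 18.40 kPa

Scale height: H = RT/g = 3110 × 233.7 / 14.73 = 49342 m.
Barometric formula: P = P₀ exp(−z/H).
z/H = 16500/49342 = 0.33440; exp(−0.33440) = 0.71577.
P = 25.70 × 0.71577 = 18.395 kPa.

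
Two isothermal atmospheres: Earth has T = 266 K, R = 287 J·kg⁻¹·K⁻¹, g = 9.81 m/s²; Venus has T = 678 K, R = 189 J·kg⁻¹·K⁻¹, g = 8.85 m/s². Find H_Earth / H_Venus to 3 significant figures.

H = RT/g for each body.
H_Earth = 287 × 266 / 9.81 = 7782.1 m.
H_Venus = 189 × 678 / 8.85 = 14479 m.
H_Earth/H_Venus = 7782.1/14479 = 0.53747.

H_Earth/H_Venus ≈ 0.537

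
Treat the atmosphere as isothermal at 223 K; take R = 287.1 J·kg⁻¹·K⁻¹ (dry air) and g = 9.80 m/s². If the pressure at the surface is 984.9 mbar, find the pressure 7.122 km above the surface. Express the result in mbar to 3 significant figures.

P ≈ 331 mbar

Scale height: H = RT/g = 287.1 × 223 / 9.80 = 6533.0 m.
Barometric formula: P = P₀ exp(−z/H).
z/H = 7122.0/6533.0 = 1.0902; exp(−1.0902) = 0.33615.
P = 984.9 × 0.33615 = 331.07 mbar.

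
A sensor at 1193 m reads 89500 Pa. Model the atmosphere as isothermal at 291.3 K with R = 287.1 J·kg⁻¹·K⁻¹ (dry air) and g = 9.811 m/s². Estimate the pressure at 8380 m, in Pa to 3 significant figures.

Scale height: H = RT/g = 287.1 × 291.3 / 9.811 = 8524.3 m.
Between two levels, P₂ = P₁ exp(−Δz/H) with Δz = z₂ − z₁.
Δz = 8380.0 − 1193.0 = 7187.0 m; Δz/H = 7187.0/8524.3 = 0.84312.
P₂ = 89500 × exp(−0.84312) = 89500 × 0.43037 = 38518 Pa.

P ≈ 38500 Pa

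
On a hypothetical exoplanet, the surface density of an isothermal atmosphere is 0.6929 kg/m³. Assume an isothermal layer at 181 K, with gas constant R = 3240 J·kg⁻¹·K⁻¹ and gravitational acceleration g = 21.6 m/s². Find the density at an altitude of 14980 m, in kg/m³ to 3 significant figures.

Scale height: H = RT/g = 3240 × 181 / 21.6 = 27150 m.
In an isothermal atmosphere, density decays like pressure: ρ = ρ₀ exp(−z/H).
z/H = 14980/27150 = 0.55175; exp(−0.55175) = 0.57594.
ρ = 0.6929 × 0.57594 = 0.39907 kg/m³.

ρ ≈ 0.399 kg/m³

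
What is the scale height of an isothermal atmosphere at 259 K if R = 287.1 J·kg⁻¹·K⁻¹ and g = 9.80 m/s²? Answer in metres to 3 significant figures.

The scale height of an isothermal atmosphere is H = RT/g.
H = 287.1 × 259 / 9.80 = 74359/9.80 = 7587.7 m.

H ≈ 7590 m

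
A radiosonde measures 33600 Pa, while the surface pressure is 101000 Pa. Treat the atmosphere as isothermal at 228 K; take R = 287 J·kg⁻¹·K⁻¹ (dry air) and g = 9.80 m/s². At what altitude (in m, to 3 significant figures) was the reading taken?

Scale height: H = RT/g = 287 × 228 / 9.80 = 6677.1 m.
Invert the barometric formula: z = H ln(P₀/P).
P₀/P = 101000/33600 = 3.0060; ln(3.0060) = 1.1006.
z = 6677.1 × 1.1006 = 7348.8 m.

z ≈ 7350 m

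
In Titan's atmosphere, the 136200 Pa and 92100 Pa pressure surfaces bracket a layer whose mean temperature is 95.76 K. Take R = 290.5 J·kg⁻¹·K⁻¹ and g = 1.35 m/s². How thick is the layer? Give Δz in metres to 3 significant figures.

Δz ≈ 8060 m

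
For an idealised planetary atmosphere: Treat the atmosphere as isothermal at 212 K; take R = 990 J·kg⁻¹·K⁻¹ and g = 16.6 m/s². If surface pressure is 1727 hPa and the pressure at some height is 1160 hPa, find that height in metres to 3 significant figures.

Scale height: H = RT/g = 990 × 212 / 16.6 = 12643 m.
Invert the barometric formula: z = H ln(P₀/P).
P₀/P = 1727/1160 = 1.4888; ln(1.4888) = 0.39797.
z = 12643 × 0.39797 = 5031.5 m.

z ≈ 5030 m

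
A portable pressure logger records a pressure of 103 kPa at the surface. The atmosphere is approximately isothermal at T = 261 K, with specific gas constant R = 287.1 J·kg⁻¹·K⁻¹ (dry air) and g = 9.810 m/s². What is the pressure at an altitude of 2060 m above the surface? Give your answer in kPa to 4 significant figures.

P ≈ 78.65 kPa

Scale height: H = RT/g = 287.1 × 261 / 9.810 = 7638.4 m.
Barometric formula: P = P₀ exp(−z/H).
z/H = 2060.0/7638.4 = 0.26969; exp(−0.26969) = 0.76362.
P = 103 × 0.76362 = 78.653 kPa.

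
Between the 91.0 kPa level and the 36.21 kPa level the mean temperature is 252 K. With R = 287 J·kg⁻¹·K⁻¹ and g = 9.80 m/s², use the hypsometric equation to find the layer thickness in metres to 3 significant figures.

Δz ≈ 6800 m

Hypsometric equation: Δz = (R T̄/g) ln(P₁/P₂).
R T̄/g = 287 × 252 / 9.80 = 7380.0 m.
ln(91.0/36.21) = ln(2.5131) = 0.92152.
Δz = 7380.0 × 0.92152 = 6800.8 m.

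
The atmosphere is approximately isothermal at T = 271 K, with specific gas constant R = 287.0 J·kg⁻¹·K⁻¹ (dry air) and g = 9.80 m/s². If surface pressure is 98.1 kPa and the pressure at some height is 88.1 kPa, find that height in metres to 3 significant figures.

Scale height: H = RT/g = 287.0 × 271 / 9.80 = 7936.4 m.
Invert the barometric formula: z = H ln(P₀/P).
P₀/P = 98.1/88.1 = 1.1135; ln(1.1135) = 0.10751.
z = 7936.4 × 0.10751 = 853.24 m.

z ≈ 853 m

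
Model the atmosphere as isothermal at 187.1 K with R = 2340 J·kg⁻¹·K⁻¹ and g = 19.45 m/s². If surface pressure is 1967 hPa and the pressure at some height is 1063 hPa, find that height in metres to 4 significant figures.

Scale height: H = RT/g = 2340 × 187.1 / 19.45 = 22510 m.
Invert the barometric formula: z = H ln(P₀/P).
P₀/P = 1967/1063 = 1.8504; ln(1.8504) = 0.61540.
z = 22510 × 0.61540 = 13853 m.

z ≈ 13850 m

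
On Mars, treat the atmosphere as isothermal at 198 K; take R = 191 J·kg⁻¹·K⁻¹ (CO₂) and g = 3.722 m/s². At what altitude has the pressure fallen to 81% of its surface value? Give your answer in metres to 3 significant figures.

z ≈ 2140 m

Scale height: H = RT/g = 191 × 198 / 3.722 = 10161 m.
Set P/P₀ = exp(−z/H) = 0.81, so z = −H ln(0.81).
−ln(0.81) = 0.21072; z = 10161 × 0.21072 = 2141.1 m.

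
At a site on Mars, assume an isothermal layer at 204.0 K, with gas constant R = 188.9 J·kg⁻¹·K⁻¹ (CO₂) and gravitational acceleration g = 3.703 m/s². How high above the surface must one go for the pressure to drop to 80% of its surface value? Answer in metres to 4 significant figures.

Scale height: H = RT/g = 188.9 × 204.0 / 3.703 = 10407 m.
Set P/P₀ = exp(−z/H) = 0.8, so z = −H ln(0.8).
−ln(0.8) = 0.22314; z = 10407 × 0.22314 = 2322.2 m.

z ≈ 2322 m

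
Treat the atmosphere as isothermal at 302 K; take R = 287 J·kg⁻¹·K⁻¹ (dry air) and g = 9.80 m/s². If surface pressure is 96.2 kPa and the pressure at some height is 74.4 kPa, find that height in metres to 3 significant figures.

z ≈ 2270 m

Scale height: H = RT/g = 287 × 302 / 9.80 = 8844.3 m.
Invert the barometric formula: z = H ln(P₀/P).
P₀/P = 96.2/74.4 = 1.2930; ln(1.2930) = 0.25697.
z = 8844.3 × 0.25697 = 2272.7 m.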